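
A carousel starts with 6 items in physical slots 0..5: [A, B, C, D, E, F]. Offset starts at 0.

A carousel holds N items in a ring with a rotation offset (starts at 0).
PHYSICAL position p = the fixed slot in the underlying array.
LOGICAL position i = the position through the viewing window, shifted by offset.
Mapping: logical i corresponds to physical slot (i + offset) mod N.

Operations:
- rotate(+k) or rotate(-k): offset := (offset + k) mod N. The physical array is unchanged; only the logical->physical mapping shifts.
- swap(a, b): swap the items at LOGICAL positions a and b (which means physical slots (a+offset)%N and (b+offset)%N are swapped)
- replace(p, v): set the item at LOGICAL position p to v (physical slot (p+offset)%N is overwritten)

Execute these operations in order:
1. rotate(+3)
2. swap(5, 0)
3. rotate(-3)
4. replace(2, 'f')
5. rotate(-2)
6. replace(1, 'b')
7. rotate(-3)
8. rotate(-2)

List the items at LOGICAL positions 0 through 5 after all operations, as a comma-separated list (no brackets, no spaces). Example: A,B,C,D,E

Answer: b,A,B,f,C,E

Derivation:
After op 1 (rotate(+3)): offset=3, physical=[A,B,C,D,E,F], logical=[D,E,F,A,B,C]
After op 2 (swap(5, 0)): offset=3, physical=[A,B,D,C,E,F], logical=[C,E,F,A,B,D]
After op 3 (rotate(-3)): offset=0, physical=[A,B,D,C,E,F], logical=[A,B,D,C,E,F]
After op 4 (replace(2, 'f')): offset=0, physical=[A,B,f,C,E,F], logical=[A,B,f,C,E,F]
After op 5 (rotate(-2)): offset=4, physical=[A,B,f,C,E,F], logical=[E,F,A,B,f,C]
After op 6 (replace(1, 'b')): offset=4, physical=[A,B,f,C,E,b], logical=[E,b,A,B,f,C]
After op 7 (rotate(-3)): offset=1, physical=[A,B,f,C,E,b], logical=[B,f,C,E,b,A]
After op 8 (rotate(-2)): offset=5, physical=[A,B,f,C,E,b], logical=[b,A,B,f,C,E]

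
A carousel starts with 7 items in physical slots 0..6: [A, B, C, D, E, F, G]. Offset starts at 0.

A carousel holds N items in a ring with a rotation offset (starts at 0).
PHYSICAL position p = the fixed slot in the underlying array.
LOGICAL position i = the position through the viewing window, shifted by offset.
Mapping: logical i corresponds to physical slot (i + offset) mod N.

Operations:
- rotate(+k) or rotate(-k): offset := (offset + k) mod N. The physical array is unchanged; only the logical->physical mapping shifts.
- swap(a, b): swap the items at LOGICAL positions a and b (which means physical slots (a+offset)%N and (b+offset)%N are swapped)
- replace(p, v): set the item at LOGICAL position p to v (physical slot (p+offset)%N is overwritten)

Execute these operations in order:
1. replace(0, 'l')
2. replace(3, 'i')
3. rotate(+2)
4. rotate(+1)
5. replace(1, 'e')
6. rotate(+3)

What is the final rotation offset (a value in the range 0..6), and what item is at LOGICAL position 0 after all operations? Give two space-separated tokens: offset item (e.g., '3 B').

Answer: 6 G

Derivation:
After op 1 (replace(0, 'l')): offset=0, physical=[l,B,C,D,E,F,G], logical=[l,B,C,D,E,F,G]
After op 2 (replace(3, 'i')): offset=0, physical=[l,B,C,i,E,F,G], logical=[l,B,C,i,E,F,G]
After op 3 (rotate(+2)): offset=2, physical=[l,B,C,i,E,F,G], logical=[C,i,E,F,G,l,B]
After op 4 (rotate(+1)): offset=3, physical=[l,B,C,i,E,F,G], logical=[i,E,F,G,l,B,C]
After op 5 (replace(1, 'e')): offset=3, physical=[l,B,C,i,e,F,G], logical=[i,e,F,G,l,B,C]
After op 6 (rotate(+3)): offset=6, physical=[l,B,C,i,e,F,G], logical=[G,l,B,C,i,e,F]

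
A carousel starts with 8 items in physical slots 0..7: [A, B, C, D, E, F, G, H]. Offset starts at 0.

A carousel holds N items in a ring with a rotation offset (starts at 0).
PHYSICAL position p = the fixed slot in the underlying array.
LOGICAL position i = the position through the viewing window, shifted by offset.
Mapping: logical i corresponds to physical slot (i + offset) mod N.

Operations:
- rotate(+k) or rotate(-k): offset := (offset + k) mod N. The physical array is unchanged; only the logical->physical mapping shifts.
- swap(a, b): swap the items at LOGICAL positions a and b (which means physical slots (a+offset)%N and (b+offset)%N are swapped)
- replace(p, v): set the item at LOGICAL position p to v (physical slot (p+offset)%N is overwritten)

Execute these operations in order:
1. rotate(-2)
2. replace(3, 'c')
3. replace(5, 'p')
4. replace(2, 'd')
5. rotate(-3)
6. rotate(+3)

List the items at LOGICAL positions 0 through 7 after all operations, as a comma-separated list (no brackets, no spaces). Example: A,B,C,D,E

Answer: G,H,d,c,C,p,E,F

Derivation:
After op 1 (rotate(-2)): offset=6, physical=[A,B,C,D,E,F,G,H], logical=[G,H,A,B,C,D,E,F]
After op 2 (replace(3, 'c')): offset=6, physical=[A,c,C,D,E,F,G,H], logical=[G,H,A,c,C,D,E,F]
After op 3 (replace(5, 'p')): offset=6, physical=[A,c,C,p,E,F,G,H], logical=[G,H,A,c,C,p,E,F]
After op 4 (replace(2, 'd')): offset=6, physical=[d,c,C,p,E,F,G,H], logical=[G,H,d,c,C,p,E,F]
After op 5 (rotate(-3)): offset=3, physical=[d,c,C,p,E,F,G,H], logical=[p,E,F,G,H,d,c,C]
After op 6 (rotate(+3)): offset=6, physical=[d,c,C,p,E,F,G,H], logical=[G,H,d,c,C,p,E,F]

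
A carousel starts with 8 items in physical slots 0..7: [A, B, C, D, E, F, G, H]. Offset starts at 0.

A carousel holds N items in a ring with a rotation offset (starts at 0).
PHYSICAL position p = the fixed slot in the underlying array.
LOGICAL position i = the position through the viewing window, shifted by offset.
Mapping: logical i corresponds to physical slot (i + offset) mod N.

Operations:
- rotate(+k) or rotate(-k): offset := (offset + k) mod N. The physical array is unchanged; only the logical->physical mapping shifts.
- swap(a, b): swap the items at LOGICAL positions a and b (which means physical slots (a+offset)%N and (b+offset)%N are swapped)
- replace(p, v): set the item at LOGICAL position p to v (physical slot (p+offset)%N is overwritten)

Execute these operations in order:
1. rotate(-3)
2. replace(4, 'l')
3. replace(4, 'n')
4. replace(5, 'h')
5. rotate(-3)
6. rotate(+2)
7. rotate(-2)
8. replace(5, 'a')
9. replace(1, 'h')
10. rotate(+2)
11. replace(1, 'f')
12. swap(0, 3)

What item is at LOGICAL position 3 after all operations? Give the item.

Answer: E

Derivation:
After op 1 (rotate(-3)): offset=5, physical=[A,B,C,D,E,F,G,H], logical=[F,G,H,A,B,C,D,E]
After op 2 (replace(4, 'l')): offset=5, physical=[A,l,C,D,E,F,G,H], logical=[F,G,H,A,l,C,D,E]
After op 3 (replace(4, 'n')): offset=5, physical=[A,n,C,D,E,F,G,H], logical=[F,G,H,A,n,C,D,E]
After op 4 (replace(5, 'h')): offset=5, physical=[A,n,h,D,E,F,G,H], logical=[F,G,H,A,n,h,D,E]
After op 5 (rotate(-3)): offset=2, physical=[A,n,h,D,E,F,G,H], logical=[h,D,E,F,G,H,A,n]
After op 6 (rotate(+2)): offset=4, physical=[A,n,h,D,E,F,G,H], logical=[E,F,G,H,A,n,h,D]
After op 7 (rotate(-2)): offset=2, physical=[A,n,h,D,E,F,G,H], logical=[h,D,E,F,G,H,A,n]
After op 8 (replace(5, 'a')): offset=2, physical=[A,n,h,D,E,F,G,a], logical=[h,D,E,F,G,a,A,n]
After op 9 (replace(1, 'h')): offset=2, physical=[A,n,h,h,E,F,G,a], logical=[h,h,E,F,G,a,A,n]
After op 10 (rotate(+2)): offset=4, physical=[A,n,h,h,E,F,G,a], logical=[E,F,G,a,A,n,h,h]
After op 11 (replace(1, 'f')): offset=4, physical=[A,n,h,h,E,f,G,a], logical=[E,f,G,a,A,n,h,h]
After op 12 (swap(0, 3)): offset=4, physical=[A,n,h,h,a,f,G,E], logical=[a,f,G,E,A,n,h,h]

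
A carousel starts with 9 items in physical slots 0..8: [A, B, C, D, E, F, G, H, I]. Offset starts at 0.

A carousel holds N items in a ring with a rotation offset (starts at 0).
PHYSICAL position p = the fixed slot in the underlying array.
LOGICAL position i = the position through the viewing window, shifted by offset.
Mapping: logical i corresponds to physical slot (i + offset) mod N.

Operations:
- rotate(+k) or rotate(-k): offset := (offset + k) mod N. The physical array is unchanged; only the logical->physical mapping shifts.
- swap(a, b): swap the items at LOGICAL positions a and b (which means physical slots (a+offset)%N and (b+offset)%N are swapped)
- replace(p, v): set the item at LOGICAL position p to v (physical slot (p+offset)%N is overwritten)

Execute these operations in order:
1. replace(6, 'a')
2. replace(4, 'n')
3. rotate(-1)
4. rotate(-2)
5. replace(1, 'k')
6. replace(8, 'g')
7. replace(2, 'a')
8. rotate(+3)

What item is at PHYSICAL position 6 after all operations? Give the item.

Answer: a

Derivation:
After op 1 (replace(6, 'a')): offset=0, physical=[A,B,C,D,E,F,a,H,I], logical=[A,B,C,D,E,F,a,H,I]
After op 2 (replace(4, 'n')): offset=0, physical=[A,B,C,D,n,F,a,H,I], logical=[A,B,C,D,n,F,a,H,I]
After op 3 (rotate(-1)): offset=8, physical=[A,B,C,D,n,F,a,H,I], logical=[I,A,B,C,D,n,F,a,H]
After op 4 (rotate(-2)): offset=6, physical=[A,B,C,D,n,F,a,H,I], logical=[a,H,I,A,B,C,D,n,F]
After op 5 (replace(1, 'k')): offset=6, physical=[A,B,C,D,n,F,a,k,I], logical=[a,k,I,A,B,C,D,n,F]
After op 6 (replace(8, 'g')): offset=6, physical=[A,B,C,D,n,g,a,k,I], logical=[a,k,I,A,B,C,D,n,g]
After op 7 (replace(2, 'a')): offset=6, physical=[A,B,C,D,n,g,a,k,a], logical=[a,k,a,A,B,C,D,n,g]
After op 8 (rotate(+3)): offset=0, physical=[A,B,C,D,n,g,a,k,a], logical=[A,B,C,D,n,g,a,k,a]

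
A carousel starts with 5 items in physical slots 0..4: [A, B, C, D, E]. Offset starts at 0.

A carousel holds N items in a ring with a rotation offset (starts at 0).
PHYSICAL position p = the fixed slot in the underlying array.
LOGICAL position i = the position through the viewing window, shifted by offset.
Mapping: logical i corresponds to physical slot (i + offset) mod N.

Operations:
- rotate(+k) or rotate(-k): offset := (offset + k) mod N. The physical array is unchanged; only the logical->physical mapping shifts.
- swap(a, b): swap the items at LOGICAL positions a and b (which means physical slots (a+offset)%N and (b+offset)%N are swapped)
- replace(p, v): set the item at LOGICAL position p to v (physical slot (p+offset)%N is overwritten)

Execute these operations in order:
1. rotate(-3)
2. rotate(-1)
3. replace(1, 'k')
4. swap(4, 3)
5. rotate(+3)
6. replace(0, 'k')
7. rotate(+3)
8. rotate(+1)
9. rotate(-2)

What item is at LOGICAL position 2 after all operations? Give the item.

Answer: D

Derivation:
After op 1 (rotate(-3)): offset=2, physical=[A,B,C,D,E], logical=[C,D,E,A,B]
After op 2 (rotate(-1)): offset=1, physical=[A,B,C,D,E], logical=[B,C,D,E,A]
After op 3 (replace(1, 'k')): offset=1, physical=[A,B,k,D,E], logical=[B,k,D,E,A]
After op 4 (swap(4, 3)): offset=1, physical=[E,B,k,D,A], logical=[B,k,D,A,E]
After op 5 (rotate(+3)): offset=4, physical=[E,B,k,D,A], logical=[A,E,B,k,D]
After op 6 (replace(0, 'k')): offset=4, physical=[E,B,k,D,k], logical=[k,E,B,k,D]
After op 7 (rotate(+3)): offset=2, physical=[E,B,k,D,k], logical=[k,D,k,E,B]
After op 8 (rotate(+1)): offset=3, physical=[E,B,k,D,k], logical=[D,k,E,B,k]
After op 9 (rotate(-2)): offset=1, physical=[E,B,k,D,k], logical=[B,k,D,k,E]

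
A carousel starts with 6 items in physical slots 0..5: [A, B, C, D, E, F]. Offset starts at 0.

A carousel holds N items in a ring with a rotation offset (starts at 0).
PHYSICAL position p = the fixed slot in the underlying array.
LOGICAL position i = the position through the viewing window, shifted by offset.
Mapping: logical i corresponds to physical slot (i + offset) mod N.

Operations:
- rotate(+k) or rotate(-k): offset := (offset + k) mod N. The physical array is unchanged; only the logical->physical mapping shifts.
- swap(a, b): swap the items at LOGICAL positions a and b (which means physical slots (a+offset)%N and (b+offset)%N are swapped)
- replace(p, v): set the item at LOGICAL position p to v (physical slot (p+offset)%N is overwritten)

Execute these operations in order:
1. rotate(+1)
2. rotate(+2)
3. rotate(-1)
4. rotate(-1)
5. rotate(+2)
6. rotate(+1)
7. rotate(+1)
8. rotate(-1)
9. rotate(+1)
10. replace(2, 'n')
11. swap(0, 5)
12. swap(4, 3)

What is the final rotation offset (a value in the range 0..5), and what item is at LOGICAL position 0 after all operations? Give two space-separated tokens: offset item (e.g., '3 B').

Answer: 5 E

Derivation:
After op 1 (rotate(+1)): offset=1, physical=[A,B,C,D,E,F], logical=[B,C,D,E,F,A]
After op 2 (rotate(+2)): offset=3, physical=[A,B,C,D,E,F], logical=[D,E,F,A,B,C]
After op 3 (rotate(-1)): offset=2, physical=[A,B,C,D,E,F], logical=[C,D,E,F,A,B]
After op 4 (rotate(-1)): offset=1, physical=[A,B,C,D,E,F], logical=[B,C,D,E,F,A]
After op 5 (rotate(+2)): offset=3, physical=[A,B,C,D,E,F], logical=[D,E,F,A,B,C]
After op 6 (rotate(+1)): offset=4, physical=[A,B,C,D,E,F], logical=[E,F,A,B,C,D]
After op 7 (rotate(+1)): offset=5, physical=[A,B,C,D,E,F], logical=[F,A,B,C,D,E]
After op 8 (rotate(-1)): offset=4, physical=[A,B,C,D,E,F], logical=[E,F,A,B,C,D]
After op 9 (rotate(+1)): offset=5, physical=[A,B,C,D,E,F], logical=[F,A,B,C,D,E]
After op 10 (replace(2, 'n')): offset=5, physical=[A,n,C,D,E,F], logical=[F,A,n,C,D,E]
After op 11 (swap(0, 5)): offset=5, physical=[A,n,C,D,F,E], logical=[E,A,n,C,D,F]
After op 12 (swap(4, 3)): offset=5, physical=[A,n,D,C,F,E], logical=[E,A,n,D,C,F]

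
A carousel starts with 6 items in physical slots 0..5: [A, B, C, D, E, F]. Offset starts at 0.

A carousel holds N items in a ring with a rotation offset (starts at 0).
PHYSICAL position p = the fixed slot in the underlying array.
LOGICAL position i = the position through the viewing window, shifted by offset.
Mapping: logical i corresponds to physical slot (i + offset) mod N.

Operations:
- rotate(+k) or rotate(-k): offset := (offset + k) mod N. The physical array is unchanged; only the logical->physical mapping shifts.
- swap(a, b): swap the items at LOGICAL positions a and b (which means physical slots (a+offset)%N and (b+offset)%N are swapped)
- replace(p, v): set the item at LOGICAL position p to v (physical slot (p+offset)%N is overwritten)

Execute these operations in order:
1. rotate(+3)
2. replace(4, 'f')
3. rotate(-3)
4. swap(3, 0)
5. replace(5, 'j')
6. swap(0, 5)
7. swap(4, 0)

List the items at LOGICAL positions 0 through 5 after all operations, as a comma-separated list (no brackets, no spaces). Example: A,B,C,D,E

Answer: E,f,C,A,j,D

Derivation:
After op 1 (rotate(+3)): offset=3, physical=[A,B,C,D,E,F], logical=[D,E,F,A,B,C]
After op 2 (replace(4, 'f')): offset=3, physical=[A,f,C,D,E,F], logical=[D,E,F,A,f,C]
After op 3 (rotate(-3)): offset=0, physical=[A,f,C,D,E,F], logical=[A,f,C,D,E,F]
After op 4 (swap(3, 0)): offset=0, physical=[D,f,C,A,E,F], logical=[D,f,C,A,E,F]
After op 5 (replace(5, 'j')): offset=0, physical=[D,f,C,A,E,j], logical=[D,f,C,A,E,j]
After op 6 (swap(0, 5)): offset=0, physical=[j,f,C,A,E,D], logical=[j,f,C,A,E,D]
After op 7 (swap(4, 0)): offset=0, physical=[E,f,C,A,j,D], logical=[E,f,C,A,j,D]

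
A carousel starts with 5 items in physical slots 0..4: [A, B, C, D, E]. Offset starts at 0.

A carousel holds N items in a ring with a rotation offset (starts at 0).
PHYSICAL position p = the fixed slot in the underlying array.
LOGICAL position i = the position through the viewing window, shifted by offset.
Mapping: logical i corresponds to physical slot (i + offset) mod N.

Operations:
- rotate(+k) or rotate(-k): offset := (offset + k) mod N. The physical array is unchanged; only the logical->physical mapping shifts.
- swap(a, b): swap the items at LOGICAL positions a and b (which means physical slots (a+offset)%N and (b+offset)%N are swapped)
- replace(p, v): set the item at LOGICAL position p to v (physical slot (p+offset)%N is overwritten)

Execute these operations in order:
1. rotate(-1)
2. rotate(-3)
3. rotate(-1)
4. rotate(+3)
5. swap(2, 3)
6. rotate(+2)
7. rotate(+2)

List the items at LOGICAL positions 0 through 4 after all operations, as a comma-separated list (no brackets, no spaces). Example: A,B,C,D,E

After op 1 (rotate(-1)): offset=4, physical=[A,B,C,D,E], logical=[E,A,B,C,D]
After op 2 (rotate(-3)): offset=1, physical=[A,B,C,D,E], logical=[B,C,D,E,A]
After op 3 (rotate(-1)): offset=0, physical=[A,B,C,D,E], logical=[A,B,C,D,E]
After op 4 (rotate(+3)): offset=3, physical=[A,B,C,D,E], logical=[D,E,A,B,C]
After op 5 (swap(2, 3)): offset=3, physical=[B,A,C,D,E], logical=[D,E,B,A,C]
After op 6 (rotate(+2)): offset=0, physical=[B,A,C,D,E], logical=[B,A,C,D,E]
After op 7 (rotate(+2)): offset=2, physical=[B,A,C,D,E], logical=[C,D,E,B,A]

Answer: C,D,E,B,A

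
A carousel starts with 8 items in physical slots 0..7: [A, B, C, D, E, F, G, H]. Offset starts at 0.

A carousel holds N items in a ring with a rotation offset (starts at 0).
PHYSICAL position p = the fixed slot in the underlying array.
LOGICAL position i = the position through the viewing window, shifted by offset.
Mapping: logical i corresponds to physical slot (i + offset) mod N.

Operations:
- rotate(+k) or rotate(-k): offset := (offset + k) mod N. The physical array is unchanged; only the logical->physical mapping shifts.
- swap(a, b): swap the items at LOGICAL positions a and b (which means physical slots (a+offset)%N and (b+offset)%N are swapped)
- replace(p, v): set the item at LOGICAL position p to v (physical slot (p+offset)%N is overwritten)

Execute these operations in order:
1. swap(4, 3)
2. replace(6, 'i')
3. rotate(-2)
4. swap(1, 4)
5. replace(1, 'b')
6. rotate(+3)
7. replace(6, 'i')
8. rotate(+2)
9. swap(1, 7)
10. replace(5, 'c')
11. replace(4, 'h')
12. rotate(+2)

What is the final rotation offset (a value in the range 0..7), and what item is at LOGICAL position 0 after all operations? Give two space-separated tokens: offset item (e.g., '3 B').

After op 1 (swap(4, 3)): offset=0, physical=[A,B,C,E,D,F,G,H], logical=[A,B,C,E,D,F,G,H]
After op 2 (replace(6, 'i')): offset=0, physical=[A,B,C,E,D,F,i,H], logical=[A,B,C,E,D,F,i,H]
After op 3 (rotate(-2)): offset=6, physical=[A,B,C,E,D,F,i,H], logical=[i,H,A,B,C,E,D,F]
After op 4 (swap(1, 4)): offset=6, physical=[A,B,H,E,D,F,i,C], logical=[i,C,A,B,H,E,D,F]
After op 5 (replace(1, 'b')): offset=6, physical=[A,B,H,E,D,F,i,b], logical=[i,b,A,B,H,E,D,F]
After op 6 (rotate(+3)): offset=1, physical=[A,B,H,E,D,F,i,b], logical=[B,H,E,D,F,i,b,A]
After op 7 (replace(6, 'i')): offset=1, physical=[A,B,H,E,D,F,i,i], logical=[B,H,E,D,F,i,i,A]
After op 8 (rotate(+2)): offset=3, physical=[A,B,H,E,D,F,i,i], logical=[E,D,F,i,i,A,B,H]
After op 9 (swap(1, 7)): offset=3, physical=[A,B,D,E,H,F,i,i], logical=[E,H,F,i,i,A,B,D]
After op 10 (replace(5, 'c')): offset=3, physical=[c,B,D,E,H,F,i,i], logical=[E,H,F,i,i,c,B,D]
After op 11 (replace(4, 'h')): offset=3, physical=[c,B,D,E,H,F,i,h], logical=[E,H,F,i,h,c,B,D]
After op 12 (rotate(+2)): offset=5, physical=[c,B,D,E,H,F,i,h], logical=[F,i,h,c,B,D,E,H]

Answer: 5 F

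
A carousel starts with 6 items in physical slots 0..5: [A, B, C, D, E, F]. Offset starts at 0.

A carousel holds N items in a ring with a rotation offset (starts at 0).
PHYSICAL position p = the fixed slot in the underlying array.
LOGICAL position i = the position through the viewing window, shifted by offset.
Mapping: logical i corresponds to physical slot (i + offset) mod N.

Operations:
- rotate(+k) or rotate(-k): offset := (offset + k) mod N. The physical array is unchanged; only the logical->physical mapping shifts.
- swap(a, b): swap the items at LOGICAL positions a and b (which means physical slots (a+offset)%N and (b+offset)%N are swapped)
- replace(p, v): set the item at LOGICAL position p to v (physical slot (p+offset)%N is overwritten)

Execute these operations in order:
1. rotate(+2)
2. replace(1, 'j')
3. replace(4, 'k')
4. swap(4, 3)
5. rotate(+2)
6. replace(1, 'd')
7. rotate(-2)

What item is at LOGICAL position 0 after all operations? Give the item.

After op 1 (rotate(+2)): offset=2, physical=[A,B,C,D,E,F], logical=[C,D,E,F,A,B]
After op 2 (replace(1, 'j')): offset=2, physical=[A,B,C,j,E,F], logical=[C,j,E,F,A,B]
After op 3 (replace(4, 'k')): offset=2, physical=[k,B,C,j,E,F], logical=[C,j,E,F,k,B]
After op 4 (swap(4, 3)): offset=2, physical=[F,B,C,j,E,k], logical=[C,j,E,k,F,B]
After op 5 (rotate(+2)): offset=4, physical=[F,B,C,j,E,k], logical=[E,k,F,B,C,j]
After op 6 (replace(1, 'd')): offset=4, physical=[F,B,C,j,E,d], logical=[E,d,F,B,C,j]
After op 7 (rotate(-2)): offset=2, physical=[F,B,C,j,E,d], logical=[C,j,E,d,F,B]

Answer: C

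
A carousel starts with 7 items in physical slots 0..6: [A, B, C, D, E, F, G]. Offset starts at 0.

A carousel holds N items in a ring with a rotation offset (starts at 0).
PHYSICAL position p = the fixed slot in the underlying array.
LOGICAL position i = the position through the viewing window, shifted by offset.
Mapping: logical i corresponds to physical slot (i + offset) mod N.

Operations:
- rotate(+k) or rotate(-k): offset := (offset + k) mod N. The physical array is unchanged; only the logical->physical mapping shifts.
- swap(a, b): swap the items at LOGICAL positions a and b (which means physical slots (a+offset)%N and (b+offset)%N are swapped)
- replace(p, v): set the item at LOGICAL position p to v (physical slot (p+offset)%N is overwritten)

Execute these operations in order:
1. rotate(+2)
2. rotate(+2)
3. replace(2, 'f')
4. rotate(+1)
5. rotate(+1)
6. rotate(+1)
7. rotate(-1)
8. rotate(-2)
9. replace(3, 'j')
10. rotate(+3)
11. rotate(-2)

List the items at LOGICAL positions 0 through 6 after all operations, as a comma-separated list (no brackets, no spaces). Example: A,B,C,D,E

After op 1 (rotate(+2)): offset=2, physical=[A,B,C,D,E,F,G], logical=[C,D,E,F,G,A,B]
After op 2 (rotate(+2)): offset=4, physical=[A,B,C,D,E,F,G], logical=[E,F,G,A,B,C,D]
After op 3 (replace(2, 'f')): offset=4, physical=[A,B,C,D,E,F,f], logical=[E,F,f,A,B,C,D]
After op 4 (rotate(+1)): offset=5, physical=[A,B,C,D,E,F,f], logical=[F,f,A,B,C,D,E]
After op 5 (rotate(+1)): offset=6, physical=[A,B,C,D,E,F,f], logical=[f,A,B,C,D,E,F]
After op 6 (rotate(+1)): offset=0, physical=[A,B,C,D,E,F,f], logical=[A,B,C,D,E,F,f]
After op 7 (rotate(-1)): offset=6, physical=[A,B,C,D,E,F,f], logical=[f,A,B,C,D,E,F]
After op 8 (rotate(-2)): offset=4, physical=[A,B,C,D,E,F,f], logical=[E,F,f,A,B,C,D]
After op 9 (replace(3, 'j')): offset=4, physical=[j,B,C,D,E,F,f], logical=[E,F,f,j,B,C,D]
After op 10 (rotate(+3)): offset=0, physical=[j,B,C,D,E,F,f], logical=[j,B,C,D,E,F,f]
After op 11 (rotate(-2)): offset=5, physical=[j,B,C,D,E,F,f], logical=[F,f,j,B,C,D,E]

Answer: F,f,j,B,C,D,E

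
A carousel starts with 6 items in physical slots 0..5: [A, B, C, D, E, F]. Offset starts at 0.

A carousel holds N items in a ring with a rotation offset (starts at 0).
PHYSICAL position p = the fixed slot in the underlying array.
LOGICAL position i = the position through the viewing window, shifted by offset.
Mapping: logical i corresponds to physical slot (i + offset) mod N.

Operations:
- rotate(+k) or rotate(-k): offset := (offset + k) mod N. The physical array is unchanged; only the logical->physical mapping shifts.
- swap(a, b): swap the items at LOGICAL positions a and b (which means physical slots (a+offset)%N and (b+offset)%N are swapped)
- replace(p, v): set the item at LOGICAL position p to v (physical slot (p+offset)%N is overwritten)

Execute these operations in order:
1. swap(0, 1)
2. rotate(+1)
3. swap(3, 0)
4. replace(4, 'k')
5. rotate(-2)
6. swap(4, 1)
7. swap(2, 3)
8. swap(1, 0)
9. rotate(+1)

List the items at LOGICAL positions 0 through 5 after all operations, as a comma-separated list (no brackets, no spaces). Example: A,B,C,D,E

After op 1 (swap(0, 1)): offset=0, physical=[B,A,C,D,E,F], logical=[B,A,C,D,E,F]
After op 2 (rotate(+1)): offset=1, physical=[B,A,C,D,E,F], logical=[A,C,D,E,F,B]
After op 3 (swap(3, 0)): offset=1, physical=[B,E,C,D,A,F], logical=[E,C,D,A,F,B]
After op 4 (replace(4, 'k')): offset=1, physical=[B,E,C,D,A,k], logical=[E,C,D,A,k,B]
After op 5 (rotate(-2)): offset=5, physical=[B,E,C,D,A,k], logical=[k,B,E,C,D,A]
After op 6 (swap(4, 1)): offset=5, physical=[D,E,C,B,A,k], logical=[k,D,E,C,B,A]
After op 7 (swap(2, 3)): offset=5, physical=[D,C,E,B,A,k], logical=[k,D,C,E,B,A]
After op 8 (swap(1, 0)): offset=5, physical=[k,C,E,B,A,D], logical=[D,k,C,E,B,A]
After op 9 (rotate(+1)): offset=0, physical=[k,C,E,B,A,D], logical=[k,C,E,B,A,D]

Answer: k,C,E,B,A,D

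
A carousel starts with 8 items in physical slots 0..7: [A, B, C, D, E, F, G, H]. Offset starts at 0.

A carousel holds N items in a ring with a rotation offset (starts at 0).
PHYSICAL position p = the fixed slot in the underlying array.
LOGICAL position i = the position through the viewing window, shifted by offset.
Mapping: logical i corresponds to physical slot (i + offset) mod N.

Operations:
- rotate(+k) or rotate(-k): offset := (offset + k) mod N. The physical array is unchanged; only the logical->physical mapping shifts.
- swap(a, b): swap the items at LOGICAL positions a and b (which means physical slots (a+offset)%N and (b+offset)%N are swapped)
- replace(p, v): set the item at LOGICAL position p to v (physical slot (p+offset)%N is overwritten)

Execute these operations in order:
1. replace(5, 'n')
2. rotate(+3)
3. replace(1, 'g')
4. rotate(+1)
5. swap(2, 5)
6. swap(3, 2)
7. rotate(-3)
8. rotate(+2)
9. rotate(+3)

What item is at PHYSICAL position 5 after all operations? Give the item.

After op 1 (replace(5, 'n')): offset=0, physical=[A,B,C,D,E,n,G,H], logical=[A,B,C,D,E,n,G,H]
After op 2 (rotate(+3)): offset=3, physical=[A,B,C,D,E,n,G,H], logical=[D,E,n,G,H,A,B,C]
After op 3 (replace(1, 'g')): offset=3, physical=[A,B,C,D,g,n,G,H], logical=[D,g,n,G,H,A,B,C]
After op 4 (rotate(+1)): offset=4, physical=[A,B,C,D,g,n,G,H], logical=[g,n,G,H,A,B,C,D]
After op 5 (swap(2, 5)): offset=4, physical=[A,G,C,D,g,n,B,H], logical=[g,n,B,H,A,G,C,D]
After op 6 (swap(3, 2)): offset=4, physical=[A,G,C,D,g,n,H,B], logical=[g,n,H,B,A,G,C,D]
After op 7 (rotate(-3)): offset=1, physical=[A,G,C,D,g,n,H,B], logical=[G,C,D,g,n,H,B,A]
After op 8 (rotate(+2)): offset=3, physical=[A,G,C,D,g,n,H,B], logical=[D,g,n,H,B,A,G,C]
After op 9 (rotate(+3)): offset=6, physical=[A,G,C,D,g,n,H,B], logical=[H,B,A,G,C,D,g,n]

Answer: n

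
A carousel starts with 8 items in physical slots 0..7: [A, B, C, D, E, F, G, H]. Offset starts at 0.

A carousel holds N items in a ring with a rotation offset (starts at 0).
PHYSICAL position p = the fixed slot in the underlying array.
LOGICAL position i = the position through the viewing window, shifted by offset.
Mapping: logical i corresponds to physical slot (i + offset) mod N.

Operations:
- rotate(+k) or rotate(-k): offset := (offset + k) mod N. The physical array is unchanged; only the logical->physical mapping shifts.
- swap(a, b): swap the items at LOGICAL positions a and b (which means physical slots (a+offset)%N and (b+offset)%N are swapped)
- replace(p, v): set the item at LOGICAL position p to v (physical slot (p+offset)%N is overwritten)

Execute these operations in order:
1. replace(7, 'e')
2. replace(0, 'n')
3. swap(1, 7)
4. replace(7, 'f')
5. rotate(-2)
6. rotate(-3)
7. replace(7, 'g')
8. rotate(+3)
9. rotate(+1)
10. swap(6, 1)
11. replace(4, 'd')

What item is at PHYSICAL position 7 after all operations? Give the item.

After op 1 (replace(7, 'e')): offset=0, physical=[A,B,C,D,E,F,G,e], logical=[A,B,C,D,E,F,G,e]
After op 2 (replace(0, 'n')): offset=0, physical=[n,B,C,D,E,F,G,e], logical=[n,B,C,D,E,F,G,e]
After op 3 (swap(1, 7)): offset=0, physical=[n,e,C,D,E,F,G,B], logical=[n,e,C,D,E,F,G,B]
After op 4 (replace(7, 'f')): offset=0, physical=[n,e,C,D,E,F,G,f], logical=[n,e,C,D,E,F,G,f]
After op 5 (rotate(-2)): offset=6, physical=[n,e,C,D,E,F,G,f], logical=[G,f,n,e,C,D,E,F]
After op 6 (rotate(-3)): offset=3, physical=[n,e,C,D,E,F,G,f], logical=[D,E,F,G,f,n,e,C]
After op 7 (replace(7, 'g')): offset=3, physical=[n,e,g,D,E,F,G,f], logical=[D,E,F,G,f,n,e,g]
After op 8 (rotate(+3)): offset=6, physical=[n,e,g,D,E,F,G,f], logical=[G,f,n,e,g,D,E,F]
After op 9 (rotate(+1)): offset=7, physical=[n,e,g,D,E,F,G,f], logical=[f,n,e,g,D,E,F,G]
After op 10 (swap(6, 1)): offset=7, physical=[F,e,g,D,E,n,G,f], logical=[f,F,e,g,D,E,n,G]
After op 11 (replace(4, 'd')): offset=7, physical=[F,e,g,d,E,n,G,f], logical=[f,F,e,g,d,E,n,G]

Answer: f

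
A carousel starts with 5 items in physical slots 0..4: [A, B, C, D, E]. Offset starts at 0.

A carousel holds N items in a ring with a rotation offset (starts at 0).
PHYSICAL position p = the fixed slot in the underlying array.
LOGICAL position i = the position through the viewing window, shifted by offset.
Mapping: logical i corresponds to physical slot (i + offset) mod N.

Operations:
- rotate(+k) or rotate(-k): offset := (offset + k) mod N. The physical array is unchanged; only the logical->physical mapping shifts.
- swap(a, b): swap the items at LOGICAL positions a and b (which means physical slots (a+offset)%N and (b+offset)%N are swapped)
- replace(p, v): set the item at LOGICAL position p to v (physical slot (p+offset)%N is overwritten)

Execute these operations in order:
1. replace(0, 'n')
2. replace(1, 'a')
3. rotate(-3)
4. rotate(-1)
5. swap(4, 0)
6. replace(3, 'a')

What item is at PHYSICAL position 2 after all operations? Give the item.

After op 1 (replace(0, 'n')): offset=0, physical=[n,B,C,D,E], logical=[n,B,C,D,E]
After op 2 (replace(1, 'a')): offset=0, physical=[n,a,C,D,E], logical=[n,a,C,D,E]
After op 3 (rotate(-3)): offset=2, physical=[n,a,C,D,E], logical=[C,D,E,n,a]
After op 4 (rotate(-1)): offset=1, physical=[n,a,C,D,E], logical=[a,C,D,E,n]
After op 5 (swap(4, 0)): offset=1, physical=[a,n,C,D,E], logical=[n,C,D,E,a]
After op 6 (replace(3, 'a')): offset=1, physical=[a,n,C,D,a], logical=[n,C,D,a,a]

Answer: C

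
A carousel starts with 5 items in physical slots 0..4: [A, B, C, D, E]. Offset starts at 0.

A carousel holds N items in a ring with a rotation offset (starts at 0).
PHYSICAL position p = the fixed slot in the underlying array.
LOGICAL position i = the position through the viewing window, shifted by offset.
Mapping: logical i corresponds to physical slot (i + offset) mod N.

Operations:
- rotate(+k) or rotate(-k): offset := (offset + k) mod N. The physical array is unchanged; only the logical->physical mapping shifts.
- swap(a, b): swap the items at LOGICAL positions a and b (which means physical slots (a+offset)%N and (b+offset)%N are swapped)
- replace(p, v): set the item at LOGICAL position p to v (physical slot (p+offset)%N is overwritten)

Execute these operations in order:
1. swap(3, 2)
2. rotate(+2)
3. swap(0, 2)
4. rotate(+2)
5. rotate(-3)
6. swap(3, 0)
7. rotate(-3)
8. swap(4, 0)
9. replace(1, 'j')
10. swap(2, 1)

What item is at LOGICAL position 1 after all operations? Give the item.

After op 1 (swap(3, 2)): offset=0, physical=[A,B,D,C,E], logical=[A,B,D,C,E]
After op 2 (rotate(+2)): offset=2, physical=[A,B,D,C,E], logical=[D,C,E,A,B]
After op 3 (swap(0, 2)): offset=2, physical=[A,B,E,C,D], logical=[E,C,D,A,B]
After op 4 (rotate(+2)): offset=4, physical=[A,B,E,C,D], logical=[D,A,B,E,C]
After op 5 (rotate(-3)): offset=1, physical=[A,B,E,C,D], logical=[B,E,C,D,A]
After op 6 (swap(3, 0)): offset=1, physical=[A,D,E,C,B], logical=[D,E,C,B,A]
After op 7 (rotate(-3)): offset=3, physical=[A,D,E,C,B], logical=[C,B,A,D,E]
After op 8 (swap(4, 0)): offset=3, physical=[A,D,C,E,B], logical=[E,B,A,D,C]
After op 9 (replace(1, 'j')): offset=3, physical=[A,D,C,E,j], logical=[E,j,A,D,C]
After op 10 (swap(2, 1)): offset=3, physical=[j,D,C,E,A], logical=[E,A,j,D,C]

Answer: A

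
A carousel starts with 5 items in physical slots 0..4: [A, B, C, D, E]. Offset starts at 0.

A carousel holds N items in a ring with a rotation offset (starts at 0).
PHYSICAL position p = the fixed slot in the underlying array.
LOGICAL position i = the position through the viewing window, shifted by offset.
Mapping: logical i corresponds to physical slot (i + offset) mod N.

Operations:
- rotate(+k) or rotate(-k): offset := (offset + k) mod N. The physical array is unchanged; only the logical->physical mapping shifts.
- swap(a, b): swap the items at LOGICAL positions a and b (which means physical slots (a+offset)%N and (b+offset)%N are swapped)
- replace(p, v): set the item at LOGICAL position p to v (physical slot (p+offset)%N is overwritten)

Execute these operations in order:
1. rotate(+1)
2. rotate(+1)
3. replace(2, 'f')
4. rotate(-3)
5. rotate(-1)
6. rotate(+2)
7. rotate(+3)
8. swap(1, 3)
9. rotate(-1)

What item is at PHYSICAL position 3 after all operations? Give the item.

After op 1 (rotate(+1)): offset=1, physical=[A,B,C,D,E], logical=[B,C,D,E,A]
After op 2 (rotate(+1)): offset=2, physical=[A,B,C,D,E], logical=[C,D,E,A,B]
After op 3 (replace(2, 'f')): offset=2, physical=[A,B,C,D,f], logical=[C,D,f,A,B]
After op 4 (rotate(-3)): offset=4, physical=[A,B,C,D,f], logical=[f,A,B,C,D]
After op 5 (rotate(-1)): offset=3, physical=[A,B,C,D,f], logical=[D,f,A,B,C]
After op 6 (rotate(+2)): offset=0, physical=[A,B,C,D,f], logical=[A,B,C,D,f]
After op 7 (rotate(+3)): offset=3, physical=[A,B,C,D,f], logical=[D,f,A,B,C]
After op 8 (swap(1, 3)): offset=3, physical=[A,f,C,D,B], logical=[D,B,A,f,C]
After op 9 (rotate(-1)): offset=2, physical=[A,f,C,D,B], logical=[C,D,B,A,f]

Answer: D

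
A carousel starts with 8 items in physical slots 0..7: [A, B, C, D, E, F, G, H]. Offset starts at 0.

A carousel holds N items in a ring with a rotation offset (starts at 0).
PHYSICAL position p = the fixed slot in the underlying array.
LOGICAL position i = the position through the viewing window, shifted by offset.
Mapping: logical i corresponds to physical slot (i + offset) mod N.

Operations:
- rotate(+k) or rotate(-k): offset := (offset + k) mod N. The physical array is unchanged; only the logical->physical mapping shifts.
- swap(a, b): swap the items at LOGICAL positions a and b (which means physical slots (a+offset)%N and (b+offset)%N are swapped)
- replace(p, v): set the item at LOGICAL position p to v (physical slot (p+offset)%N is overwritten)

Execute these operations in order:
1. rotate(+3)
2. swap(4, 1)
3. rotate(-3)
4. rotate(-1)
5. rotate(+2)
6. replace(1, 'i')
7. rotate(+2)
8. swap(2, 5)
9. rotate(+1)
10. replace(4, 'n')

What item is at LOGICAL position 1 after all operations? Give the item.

Answer: A

Derivation:
After op 1 (rotate(+3)): offset=3, physical=[A,B,C,D,E,F,G,H], logical=[D,E,F,G,H,A,B,C]
After op 2 (swap(4, 1)): offset=3, physical=[A,B,C,D,H,F,G,E], logical=[D,H,F,G,E,A,B,C]
After op 3 (rotate(-3)): offset=0, physical=[A,B,C,D,H,F,G,E], logical=[A,B,C,D,H,F,G,E]
After op 4 (rotate(-1)): offset=7, physical=[A,B,C,D,H,F,G,E], logical=[E,A,B,C,D,H,F,G]
After op 5 (rotate(+2)): offset=1, physical=[A,B,C,D,H,F,G,E], logical=[B,C,D,H,F,G,E,A]
After op 6 (replace(1, 'i')): offset=1, physical=[A,B,i,D,H,F,G,E], logical=[B,i,D,H,F,G,E,A]
After op 7 (rotate(+2)): offset=3, physical=[A,B,i,D,H,F,G,E], logical=[D,H,F,G,E,A,B,i]
After op 8 (swap(2, 5)): offset=3, physical=[F,B,i,D,H,A,G,E], logical=[D,H,A,G,E,F,B,i]
After op 9 (rotate(+1)): offset=4, physical=[F,B,i,D,H,A,G,E], logical=[H,A,G,E,F,B,i,D]
After op 10 (replace(4, 'n')): offset=4, physical=[n,B,i,D,H,A,G,E], logical=[H,A,G,E,n,B,i,D]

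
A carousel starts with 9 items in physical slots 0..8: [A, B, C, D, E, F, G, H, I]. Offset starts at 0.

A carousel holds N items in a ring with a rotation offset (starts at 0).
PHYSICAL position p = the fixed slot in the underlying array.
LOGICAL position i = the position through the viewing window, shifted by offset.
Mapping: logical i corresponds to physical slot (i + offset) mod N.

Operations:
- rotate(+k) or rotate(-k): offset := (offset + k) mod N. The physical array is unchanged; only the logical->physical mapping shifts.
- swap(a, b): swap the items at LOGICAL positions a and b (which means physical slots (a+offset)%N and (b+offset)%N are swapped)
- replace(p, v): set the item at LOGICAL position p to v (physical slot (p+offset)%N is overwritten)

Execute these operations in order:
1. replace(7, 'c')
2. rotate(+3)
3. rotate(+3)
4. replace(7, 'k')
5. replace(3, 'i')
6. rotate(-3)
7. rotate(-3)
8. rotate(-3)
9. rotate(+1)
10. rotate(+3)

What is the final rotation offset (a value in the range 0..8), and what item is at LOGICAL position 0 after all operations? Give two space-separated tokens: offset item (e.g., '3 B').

After op 1 (replace(7, 'c')): offset=0, physical=[A,B,C,D,E,F,G,c,I], logical=[A,B,C,D,E,F,G,c,I]
After op 2 (rotate(+3)): offset=3, physical=[A,B,C,D,E,F,G,c,I], logical=[D,E,F,G,c,I,A,B,C]
After op 3 (rotate(+3)): offset=6, physical=[A,B,C,D,E,F,G,c,I], logical=[G,c,I,A,B,C,D,E,F]
After op 4 (replace(7, 'k')): offset=6, physical=[A,B,C,D,k,F,G,c,I], logical=[G,c,I,A,B,C,D,k,F]
After op 5 (replace(3, 'i')): offset=6, physical=[i,B,C,D,k,F,G,c,I], logical=[G,c,I,i,B,C,D,k,F]
After op 6 (rotate(-3)): offset=3, physical=[i,B,C,D,k,F,G,c,I], logical=[D,k,F,G,c,I,i,B,C]
After op 7 (rotate(-3)): offset=0, physical=[i,B,C,D,k,F,G,c,I], logical=[i,B,C,D,k,F,G,c,I]
After op 8 (rotate(-3)): offset=6, physical=[i,B,C,D,k,F,G,c,I], logical=[G,c,I,i,B,C,D,k,F]
After op 9 (rotate(+1)): offset=7, physical=[i,B,C,D,k,F,G,c,I], logical=[c,I,i,B,C,D,k,F,G]
After op 10 (rotate(+3)): offset=1, physical=[i,B,C,D,k,F,G,c,I], logical=[B,C,D,k,F,G,c,I,i]

Answer: 1 B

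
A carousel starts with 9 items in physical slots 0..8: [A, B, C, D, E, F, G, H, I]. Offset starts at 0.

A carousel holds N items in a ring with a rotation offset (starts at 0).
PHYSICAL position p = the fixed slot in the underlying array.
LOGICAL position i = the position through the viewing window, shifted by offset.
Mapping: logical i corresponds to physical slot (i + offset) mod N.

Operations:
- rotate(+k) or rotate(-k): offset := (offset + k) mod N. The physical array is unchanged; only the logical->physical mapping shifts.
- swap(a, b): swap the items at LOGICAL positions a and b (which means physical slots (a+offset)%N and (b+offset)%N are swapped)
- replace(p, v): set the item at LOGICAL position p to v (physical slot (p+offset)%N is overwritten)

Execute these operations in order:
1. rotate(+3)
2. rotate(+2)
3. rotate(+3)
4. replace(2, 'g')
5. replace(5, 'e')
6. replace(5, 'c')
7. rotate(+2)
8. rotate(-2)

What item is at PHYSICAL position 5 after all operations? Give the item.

Answer: F

Derivation:
After op 1 (rotate(+3)): offset=3, physical=[A,B,C,D,E,F,G,H,I], logical=[D,E,F,G,H,I,A,B,C]
After op 2 (rotate(+2)): offset=5, physical=[A,B,C,D,E,F,G,H,I], logical=[F,G,H,I,A,B,C,D,E]
After op 3 (rotate(+3)): offset=8, physical=[A,B,C,D,E,F,G,H,I], logical=[I,A,B,C,D,E,F,G,H]
After op 4 (replace(2, 'g')): offset=8, physical=[A,g,C,D,E,F,G,H,I], logical=[I,A,g,C,D,E,F,G,H]
After op 5 (replace(5, 'e')): offset=8, physical=[A,g,C,D,e,F,G,H,I], logical=[I,A,g,C,D,e,F,G,H]
After op 6 (replace(5, 'c')): offset=8, physical=[A,g,C,D,c,F,G,H,I], logical=[I,A,g,C,D,c,F,G,H]
After op 7 (rotate(+2)): offset=1, physical=[A,g,C,D,c,F,G,H,I], logical=[g,C,D,c,F,G,H,I,A]
After op 8 (rotate(-2)): offset=8, physical=[A,g,C,D,c,F,G,H,I], logical=[I,A,g,C,D,c,F,G,H]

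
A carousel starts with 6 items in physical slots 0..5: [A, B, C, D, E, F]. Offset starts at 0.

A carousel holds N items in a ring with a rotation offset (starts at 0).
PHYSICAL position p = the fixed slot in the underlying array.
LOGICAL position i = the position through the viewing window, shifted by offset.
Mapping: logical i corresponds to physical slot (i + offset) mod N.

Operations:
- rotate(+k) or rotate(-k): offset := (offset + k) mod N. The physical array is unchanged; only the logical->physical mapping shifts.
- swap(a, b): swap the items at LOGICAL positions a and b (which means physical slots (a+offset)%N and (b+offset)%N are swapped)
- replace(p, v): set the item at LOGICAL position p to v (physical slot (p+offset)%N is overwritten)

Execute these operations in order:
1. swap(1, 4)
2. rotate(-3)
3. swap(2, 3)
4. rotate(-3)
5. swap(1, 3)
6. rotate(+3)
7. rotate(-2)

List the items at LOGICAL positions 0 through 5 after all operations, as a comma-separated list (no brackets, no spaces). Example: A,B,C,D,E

After op 1 (swap(1, 4)): offset=0, physical=[A,E,C,D,B,F], logical=[A,E,C,D,B,F]
After op 2 (rotate(-3)): offset=3, physical=[A,E,C,D,B,F], logical=[D,B,F,A,E,C]
After op 3 (swap(2, 3)): offset=3, physical=[F,E,C,D,B,A], logical=[D,B,A,F,E,C]
After op 4 (rotate(-3)): offset=0, physical=[F,E,C,D,B,A], logical=[F,E,C,D,B,A]
After op 5 (swap(1, 3)): offset=0, physical=[F,D,C,E,B,A], logical=[F,D,C,E,B,A]
After op 6 (rotate(+3)): offset=3, physical=[F,D,C,E,B,A], logical=[E,B,A,F,D,C]
After op 7 (rotate(-2)): offset=1, physical=[F,D,C,E,B,A], logical=[D,C,E,B,A,F]

Answer: D,C,E,B,A,F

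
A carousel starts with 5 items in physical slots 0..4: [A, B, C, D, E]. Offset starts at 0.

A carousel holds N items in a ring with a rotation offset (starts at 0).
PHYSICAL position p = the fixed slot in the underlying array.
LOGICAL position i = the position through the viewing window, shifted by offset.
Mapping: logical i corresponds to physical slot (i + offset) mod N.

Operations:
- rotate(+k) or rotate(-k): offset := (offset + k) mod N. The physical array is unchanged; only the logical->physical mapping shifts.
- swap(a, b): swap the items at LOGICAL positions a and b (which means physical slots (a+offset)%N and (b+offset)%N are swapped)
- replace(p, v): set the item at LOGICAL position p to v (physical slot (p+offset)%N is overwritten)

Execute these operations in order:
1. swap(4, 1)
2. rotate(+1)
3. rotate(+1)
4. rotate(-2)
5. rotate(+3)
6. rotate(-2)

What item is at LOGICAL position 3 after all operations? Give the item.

Answer: B

Derivation:
After op 1 (swap(4, 1)): offset=0, physical=[A,E,C,D,B], logical=[A,E,C,D,B]
After op 2 (rotate(+1)): offset=1, physical=[A,E,C,D,B], logical=[E,C,D,B,A]
After op 3 (rotate(+1)): offset=2, physical=[A,E,C,D,B], logical=[C,D,B,A,E]
After op 4 (rotate(-2)): offset=0, physical=[A,E,C,D,B], logical=[A,E,C,D,B]
After op 5 (rotate(+3)): offset=3, physical=[A,E,C,D,B], logical=[D,B,A,E,C]
After op 6 (rotate(-2)): offset=1, physical=[A,E,C,D,B], logical=[E,C,D,B,A]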